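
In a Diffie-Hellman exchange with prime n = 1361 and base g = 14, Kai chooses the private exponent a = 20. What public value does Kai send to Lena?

105

Public value = 14^20 mod 1361.
14^1 ≡ 14 (mod 1361)
14^2 = (14^1)^2 ≡ 14^2 = 196 ≡ 196 (mod 1361)
14^4 = (14^2)^2 ≡ 196^2 = 38416 ≡ 308 (mod 1361)
14^8 = (14^4)^2 ≡ 308^2 = 94864 ≡ 955 (mod 1361)
14^16 = (14^8)^2 ≡ 955^2 = 912025 ≡ 155 (mod 1361)
14^20 = 14^16 · 14^4 ≡ 155 · 308 ≡ 105 (mod 1361).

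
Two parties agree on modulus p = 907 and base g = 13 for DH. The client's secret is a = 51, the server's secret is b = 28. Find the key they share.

895

The server sends B = g^b mod p = 13^28 mod 907.
13^1 ≡ 13 (mod 907)
13^2 = (13^1)^2 ≡ 13^2 = 169 ≡ 169 (mod 907)
13^4 = (13^2)^2 ≡ 169^2 = 28561 ≡ 444 (mod 907)
13^8 = (13^4)^2 ≡ 444^2 = 197136 ≡ 317 (mod 907)
13^16 = (13^8)^2 ≡ 317^2 = 100489 ≡ 719 (mod 907)
13^28 = 13^16 · 13^8 · 13^4 ≡ 719 · 317 · 444 ≡ 194 (mod 907).
So B = 194. The client then computes K = B^a mod p = 194^51 mod 907.
194^1 ≡ 194 (mod 907)
194^2 = (194^1)^2 ≡ 194^2 = 37636 ≡ 449 (mod 907)
194^4 = (194^2)^2 ≡ 449^2 = 201601 ≡ 247 (mod 907)
194^8 = (194^4)^2 ≡ 247^2 = 61009 ≡ 240 (mod 907)
194^16 = (194^8)^2 ≡ 240^2 = 57600 ≡ 459 (mod 907)
194^32 = (194^16)^2 ≡ 459^2 = 210681 ≡ 257 (mod 907)
194^51 = 194^32 · 194^16 · 194^2 · 194^1 ≡ 257 · 459 · 449 · 194 ≡ 895 (mod 907).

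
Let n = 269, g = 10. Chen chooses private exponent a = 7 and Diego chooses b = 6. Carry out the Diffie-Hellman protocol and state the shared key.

164

Chen sends A = g^a mod n = 10^7 mod 269.
10^1 ≡ 10 (mod 269)
10^2 = (10^1)^2 ≡ 10^2 = 100 ≡ 100 (mod 269)
10^4 = (10^2)^2 ≡ 100^2 = 10000 ≡ 47 (mod 269)
10^7 = 10^4 · 10^2 · 10^1 ≡ 47 · 100 · 10 ≡ 194 (mod 269).
So A = 194. Diego then computes K = A^b mod n = 194^6 mod 269.
194^1 ≡ 194 (mod 269)
194^2 = (194^1)^2 ≡ 194^2 = 37636 ≡ 245 (mod 269)
194^4 = (194^2)^2 ≡ 245^2 = 60025 ≡ 38 (mod 269)
194^6 = 194^4 · 194^2 ≡ 38 · 245 ≡ 164 (mod 269).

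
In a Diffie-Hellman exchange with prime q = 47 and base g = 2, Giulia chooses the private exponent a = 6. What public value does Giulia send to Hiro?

17

Public value = 2^6 (mod 47).
2^1 ≡ 2 (mod 47)
2^2 = (2^1)^2 ≡ 2^2 = 4 ≡ 4 (mod 47)
2^4 = (2^2)^2 ≡ 4^2 = 16 ≡ 16 (mod 47)
2^6 = 2^4 · 2^2 ≡ 16 · 4 ≡ 17 (mod 47).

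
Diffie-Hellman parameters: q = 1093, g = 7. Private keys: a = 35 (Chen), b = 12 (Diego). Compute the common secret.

814

Chen sends A = g^a mod q = 7^35 mod 1093.
7^1 ≡ 7 (mod 1093)
7^2 = (7^1)^2 ≡ 7^2 = 49 ≡ 49 (mod 1093)
7^4 = (7^2)^2 ≡ 49^2 = 2401 ≡ 215 (mod 1093)
7^8 = (7^4)^2 ≡ 215^2 = 46225 ≡ 319 (mod 1093)
7^16 = (7^8)^2 ≡ 319^2 = 101761 ≡ 112 (mod 1093)
7^32 = (7^16)^2 ≡ 112^2 = 12544 ≡ 521 (mod 1093)
7^35 = 7^32 · 7^2 · 7^1 ≡ 521 · 49 · 7 ≡ 544 (mod 1093).
So A = 544. Diego then computes K = A^b mod q = 544^12 mod 1093.
544^1 ≡ 544 (mod 1093)
544^2 = (544^1)^2 ≡ 544^2 = 295936 ≡ 826 (mod 1093)
544^4 = (544^2)^2 ≡ 826^2 = 682276 ≡ 244 (mod 1093)
544^8 = (544^4)^2 ≡ 244^2 = 59536 ≡ 514 (mod 1093)
544^12 = 544^8 · 544^4 ≡ 514 · 244 ≡ 814 (mod 1093).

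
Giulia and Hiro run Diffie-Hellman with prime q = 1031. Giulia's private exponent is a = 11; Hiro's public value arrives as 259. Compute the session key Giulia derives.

Shared key K = 259^11 mod 1031.
259^1 ≡ 259 (mod 1031)
259^2 = (259^1)^2 ≡ 259^2 = 67081 ≡ 66 (mod 1031)
259^4 = (259^2)^2 ≡ 66^2 = 4356 ≡ 232 (mod 1031)
259^8 = (259^4)^2 ≡ 232^2 = 53824 ≡ 212 (mod 1031)
259^11 = 259^8 · 259^2 · 259^1 ≡ 212 · 66 · 259 ≡ 994 (mod 1031).

994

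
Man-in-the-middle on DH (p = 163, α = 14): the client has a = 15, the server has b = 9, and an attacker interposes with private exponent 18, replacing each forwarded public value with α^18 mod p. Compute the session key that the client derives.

104

The client receives an attacker's public value M = 14^18 mod 163 instead of the honest one.
14^1 ≡ 14 (mod 163)
14^2 = (14^1)^2 ≡ 14^2 = 196 ≡ 33 (mod 163)
14^4 = (14^2)^2 ≡ 33^2 = 1089 ≡ 111 (mod 163)
14^8 = (14^4)^2 ≡ 111^2 = 12321 ≡ 96 (mod 163)
14^16 = (14^8)^2 ≡ 96^2 = 9216 ≡ 88 (mod 163)
14^18 = 14^16 · 14^2 ≡ 88 · 33 ≡ 133 (mod 163).
So M = 133. The client computes K = M^15 mod 163.
133^1 ≡ 133 (mod 163)
133^2 = (133^1)^2 ≡ 133^2 = 17689 ≡ 85 (mod 163)
133^4 = (133^2)^2 ≡ 85^2 = 7225 ≡ 53 (mod 163)
133^8 = (133^4)^2 ≡ 53^2 = 2809 ≡ 38 (mod 163)
133^15 = 133^8 · 133^4 · 133^2 · 133^1 ≡ 38 · 53 · 85 · 133 ≡ 104 (mod 163).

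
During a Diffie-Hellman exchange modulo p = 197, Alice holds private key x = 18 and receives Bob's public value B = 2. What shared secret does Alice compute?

134

Shared key K = 2^18 mod 197.
2^1 ≡ 2 (mod 197)
2^2 = (2^1)^2 ≡ 2^2 = 4 ≡ 4 (mod 197)
2^4 = (2^2)^2 ≡ 4^2 = 16 ≡ 16 (mod 197)
2^8 = (2^4)^2 ≡ 16^2 = 256 ≡ 59 (mod 197)
2^16 = (2^8)^2 ≡ 59^2 = 3481 ≡ 132 (mod 197)
2^18 = 2^16 · 2^2 ≡ 132 · 4 ≡ 134 (mod 197).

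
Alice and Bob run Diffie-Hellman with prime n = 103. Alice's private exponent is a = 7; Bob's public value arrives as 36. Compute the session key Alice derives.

15

Shared key K = 36^7 mod 103.
36^1 ≡ 36 (mod 103)
36^2 = (36^1)^2 ≡ 36^2 = 1296 ≡ 60 (mod 103)
36^4 = (36^2)^2 ≡ 60^2 = 3600 ≡ 98 (mod 103)
36^7 = 36^4 · 36^2 · 36^1 ≡ 98 · 60 · 36 ≡ 15 (mod 103).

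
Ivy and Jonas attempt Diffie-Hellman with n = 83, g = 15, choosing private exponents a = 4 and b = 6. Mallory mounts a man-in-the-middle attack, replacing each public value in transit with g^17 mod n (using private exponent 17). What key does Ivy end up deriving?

7

Ivy receives Mallory's public value M = 15^17 mod 83 instead of the honest one.
15^1 ≡ 15 (mod 83)
15^2 = (15^1)^2 ≡ 15^2 = 225 ≡ 59 (mod 83)
15^4 = (15^2)^2 ≡ 59^2 = 3481 ≡ 78 (mod 83)
15^8 = (15^4)^2 ≡ 78^2 = 6084 ≡ 25 (mod 83)
15^16 = (15^8)^2 ≡ 25^2 = 625 ≡ 44 (mod 83)
15^17 = 15^16 · 15^1 ≡ 44 · 15 ≡ 79 (mod 83).
So M = 79. Ivy computes K = M^4 mod 83.
79^1 ≡ 79 (mod 83)
79^2 = (79^1)^2 ≡ 79^2 = 6241 ≡ 16 (mod 83)
79^4 = (79^2)^2 ≡ 16^2 = 256 ≡ 7 (mod 83)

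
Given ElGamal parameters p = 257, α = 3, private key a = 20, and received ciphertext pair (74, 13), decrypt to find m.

58

Shared mask s = c₁^a mod p = 74^20 mod 257.
74^1 ≡ 74 (mod 257)
74^2 = (74^1)^2 ≡ 74^2 = 5476 ≡ 79 (mod 257)
74^4 = (74^2)^2 ≡ 79^2 = 6241 ≡ 73 (mod 257)
74^8 = (74^4)^2 ≡ 73^2 = 5329 ≡ 189 (mod 257)
74^16 = (74^8)^2 ≡ 189^2 = 35721 ≡ 255 (mod 257)
74^20 = 74^16 · 74^4 ≡ 255 · 73 ≡ 111 (mod 257).
So s = 111; s⁻¹ ≡ 44 (mod 257).
m = c₂ · s⁻¹ mod 257 = 13 · 44 mod 257 = 58.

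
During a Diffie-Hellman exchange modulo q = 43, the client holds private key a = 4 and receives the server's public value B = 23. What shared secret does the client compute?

40

Shared key K = 23^4 mod 43.
23^1 ≡ 23 (mod 43)
23^2 = (23^1)^2 ≡ 23^2 = 529 ≡ 13 (mod 43)
23^4 = (23^2)^2 ≡ 13^2 = 169 ≡ 40 (mod 43)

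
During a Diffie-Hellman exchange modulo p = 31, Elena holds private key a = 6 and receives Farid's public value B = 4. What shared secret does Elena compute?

Shared key K = 4^6 mod 31.
4^1 ≡ 4 (mod 31)
4^2 = (4^1)^2 ≡ 4^2 = 16 ≡ 16 (mod 31)
4^4 = (4^2)^2 ≡ 16^2 = 256 ≡ 8 (mod 31)
4^6 = 4^4 · 4^2 ≡ 8 · 16 ≡ 4 (mod 31).

4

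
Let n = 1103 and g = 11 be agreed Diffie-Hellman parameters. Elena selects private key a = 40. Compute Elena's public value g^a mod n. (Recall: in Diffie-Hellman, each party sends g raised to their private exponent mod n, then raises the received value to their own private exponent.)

Public value = 11^40 mod 1103.
11^1 ≡ 11 (mod 1103)
11^2 = (11^1)^2 ≡ 11^2 = 121 ≡ 121 (mod 1103)
11^4 = (11^2)^2 ≡ 121^2 = 14641 ≡ 302 (mod 1103)
11^8 = (11^4)^2 ≡ 302^2 = 91204 ≡ 758 (mod 1103)
11^16 = (11^8)^2 ≡ 758^2 = 574564 ≡ 1004 (mod 1103)
11^32 = (11^16)^2 ≡ 1004^2 = 1008016 ≡ 977 (mod 1103)
11^40 = 11^32 · 11^8 ≡ 977 · 758 ≡ 453 (mod 1103).

453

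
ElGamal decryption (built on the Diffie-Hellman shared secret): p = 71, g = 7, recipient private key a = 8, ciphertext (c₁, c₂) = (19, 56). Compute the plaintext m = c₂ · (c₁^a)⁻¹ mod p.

11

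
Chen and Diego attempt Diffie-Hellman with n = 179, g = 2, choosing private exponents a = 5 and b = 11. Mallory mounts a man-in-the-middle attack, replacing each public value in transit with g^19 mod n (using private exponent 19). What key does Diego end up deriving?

63

Diego receives Mallory's public value M = 2^19 mod 179 instead of the honest one.
2^1 ≡ 2 (mod 179)
2^2 = (2^1)^2 ≡ 2^2 = 4 ≡ 4 (mod 179)
2^4 = (2^2)^2 ≡ 4^2 = 16 ≡ 16 (mod 179)
2^8 = (2^4)^2 ≡ 16^2 = 256 ≡ 77 (mod 179)
2^16 = (2^8)^2 ≡ 77^2 = 5929 ≡ 22 (mod 179)
2^19 = 2^16 · 2^2 · 2^1 ≡ 22 · 4 · 2 ≡ 176 (mod 179).
So M = 176. Diego computes K = M^11 mod 179.
176^1 ≡ 176 (mod 179)
176^2 = (176^1)^2 ≡ 176^2 = 30976 ≡ 9 (mod 179)
176^4 = (176^2)^2 ≡ 9^2 = 81 ≡ 81 (mod 179)
176^8 = (176^4)^2 ≡ 81^2 = 6561 ≡ 117 (mod 179)
176^11 = 176^8 · 176^2 · 176^1 ≡ 117 · 9 · 176 ≡ 63 (mod 179).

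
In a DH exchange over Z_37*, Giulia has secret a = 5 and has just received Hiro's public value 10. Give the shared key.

Shared key K = 10^5 mod 37.
10^1 ≡ 10 (mod 37)
10^2 = (10^1)^2 ≡ 10^2 = 100 ≡ 26 (mod 37)
10^4 = (10^2)^2 ≡ 26^2 = 676 ≡ 10 (mod 37)
10^5 = 10^4 · 10^1 ≡ 10 · 10 ≡ 26 (mod 37).

26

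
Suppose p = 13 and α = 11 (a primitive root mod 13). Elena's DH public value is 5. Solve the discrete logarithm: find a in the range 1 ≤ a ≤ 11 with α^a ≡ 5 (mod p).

Try successive powers of 11 modulo 13:
11^1 ≡ 11
11^2 ≡ 4
11^3 ≡ 5
Found: a = 3.

3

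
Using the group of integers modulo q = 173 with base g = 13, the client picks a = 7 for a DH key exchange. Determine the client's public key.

Public value = 13^7 (mod 173).
13^1 ≡ 13 (mod 173)
13^2 = (13^1)^2 ≡ 13^2 = 169 ≡ 169 (mod 173)
13^4 = (13^2)^2 ≡ 169^2 = 28561 ≡ 16 (mod 173)
13^7 = 13^4 · 13^2 · 13^1 ≡ 16 · 169 · 13 ≡ 33 (mod 173).

33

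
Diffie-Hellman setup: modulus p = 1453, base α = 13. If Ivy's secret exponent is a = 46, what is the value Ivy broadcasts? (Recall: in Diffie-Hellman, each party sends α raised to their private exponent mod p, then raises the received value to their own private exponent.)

Public value = 13^46 mod 1453.
13^1 ≡ 13 (mod 1453)
13^2 = (13^1)^2 ≡ 13^2 = 169 ≡ 169 (mod 1453)
13^4 = (13^2)^2 ≡ 169^2 = 28561 ≡ 954 (mod 1453)
13^8 = (13^4)^2 ≡ 954^2 = 910116 ≡ 538 (mod 1453)
13^16 = (13^8)^2 ≡ 538^2 = 289444 ≡ 297 (mod 1453)
13^32 = (13^16)^2 ≡ 297^2 = 88209 ≡ 1029 (mod 1453)
13^46 = 13^32 · 13^8 · 13^4 · 13^2 ≡ 1029 · 538 · 954 · 169 ≡ 940 (mod 1453).

940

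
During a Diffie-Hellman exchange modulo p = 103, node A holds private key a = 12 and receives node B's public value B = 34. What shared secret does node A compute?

66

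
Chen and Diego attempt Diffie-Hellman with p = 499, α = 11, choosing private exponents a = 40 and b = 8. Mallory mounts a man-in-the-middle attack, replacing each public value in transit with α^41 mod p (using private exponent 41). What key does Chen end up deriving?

270

Chen receives Mallory's public value M = 11^41 mod 499 instead of the honest one.
11^1 ≡ 11 (mod 499)
11^2 = (11^1)^2 ≡ 11^2 = 121 ≡ 121 (mod 499)
11^4 = (11^2)^2 ≡ 121^2 = 14641 ≡ 170 (mod 499)
11^8 = (11^4)^2 ≡ 170^2 = 28900 ≡ 457 (mod 499)
11^16 = (11^8)^2 ≡ 457^2 = 208849 ≡ 267 (mod 499)
11^32 = (11^16)^2 ≡ 267^2 = 71289 ≡ 431 (mod 499)
11^41 = 11^32 · 11^8 · 11^1 ≡ 431 · 457 · 11 ≡ 478 (mod 499).
So M = 478. Chen computes K = M^40 mod 499.
478^1 ≡ 478 (mod 499)
478^2 = (478^1)^2 ≡ 478^2 = 228484 ≡ 441 (mod 499)
478^4 = (478^2)^2 ≡ 441^2 = 194481 ≡ 370 (mod 499)
478^8 = (478^4)^2 ≡ 370^2 = 136900 ≡ 174 (mod 499)
478^16 = (478^8)^2 ≡ 174^2 = 30276 ≡ 336 (mod 499)
478^32 = (478^16)^2 ≡ 336^2 = 112896 ≡ 122 (mod 499)
478^40 = 478^32 · 478^8 ≡ 122 · 174 ≡ 270 (mod 499).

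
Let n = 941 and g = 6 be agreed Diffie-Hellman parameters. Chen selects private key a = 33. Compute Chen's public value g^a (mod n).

937

Public value = 6^33 (mod 941).
6^1 ≡ 6 (mod 941)
6^2 = (6^1)^2 ≡ 6^2 = 36 ≡ 36 (mod 941)
6^4 = (6^2)^2 ≡ 36^2 = 1296 ≡ 355 (mod 941)
6^8 = (6^4)^2 ≡ 355^2 = 126025 ≡ 872 (mod 941)
6^16 = (6^8)^2 ≡ 872^2 = 760384 ≡ 56 (mod 941)
6^32 = (6^16)^2 ≡ 56^2 = 3136 ≡ 313 (mod 941)
6^33 = 6^32 · 6^1 ≡ 313 · 6 ≡ 937 (mod 941).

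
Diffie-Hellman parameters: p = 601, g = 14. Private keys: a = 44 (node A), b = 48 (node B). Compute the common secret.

Node A sends A = g^a mod p = 14^44 mod 601.
14^1 ≡ 14 (mod 601)
14^2 = (14^1)^2 ≡ 14^2 = 196 ≡ 196 (mod 601)
14^4 = (14^2)^2 ≡ 196^2 = 38416 ≡ 553 (mod 601)
14^8 = (14^4)^2 ≡ 553^2 = 305809 ≡ 501 (mod 601)
14^16 = (14^8)^2 ≡ 501^2 = 251001 ≡ 384 (mod 601)
14^32 = (14^16)^2 ≡ 384^2 = 147456 ≡ 211 (mod 601)
14^44 = 14^32 · 14^8 · 14^4 ≡ 211 · 501 · 553 ≡ 115 (mod 601).
So A = 115. Node B then computes K = A^b mod p = 115^48 mod 601.
115^1 ≡ 115 (mod 601)
115^2 = (115^1)^2 ≡ 115^2 = 13225 ≡ 3 (mod 601)
115^4 = (115^2)^2 ≡ 3^2 = 9 ≡ 9 (mod 601)
115^8 = (115^4)^2 ≡ 9^2 = 81 ≡ 81 (mod 601)
115^16 = (115^8)^2 ≡ 81^2 = 6561 ≡ 551 (mod 601)
115^32 = (115^16)^2 ≡ 551^2 = 303601 ≡ 96 (mod 601)
115^48 = 115^32 · 115^16 ≡ 96 · 551 ≡ 8 (mod 601).

8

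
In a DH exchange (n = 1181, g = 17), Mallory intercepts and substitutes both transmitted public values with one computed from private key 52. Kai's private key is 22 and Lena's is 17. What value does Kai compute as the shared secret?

773

Kai receives Mallory's public value M = 17^52 mod 1181 instead of the honest one.
17^1 ≡ 17 (mod 1181)
17^2 = (17^1)^2 ≡ 17^2 = 289 ≡ 289 (mod 1181)
17^4 = (17^2)^2 ≡ 289^2 = 83521 ≡ 851 (mod 1181)
17^8 = (17^4)^2 ≡ 851^2 = 724201 ≡ 248 (mod 1181)
17^16 = (17^8)^2 ≡ 248^2 = 61504 ≡ 92 (mod 1181)
17^32 = (17^16)^2 ≡ 92^2 = 8464 ≡ 197 (mod 1181)
17^52 = 17^32 · 17^16 · 17^4 ≡ 197 · 92 · 851 ≡ 845 (mod 1181).
So M = 845. Kai computes K = M^22 mod 1181.
845^1 ≡ 845 (mod 1181)
845^2 = (845^1)^2 ≡ 845^2 = 714025 ≡ 701 (mod 1181)
845^4 = (845^2)^2 ≡ 701^2 = 491401 ≡ 105 (mod 1181)
845^8 = (845^4)^2 ≡ 105^2 = 11025 ≡ 396 (mod 1181)
845^16 = (845^8)^2 ≡ 396^2 = 156816 ≡ 924 (mod 1181)
845^22 = 845^16 · 845^4 · 845^2 ≡ 924 · 105 · 701 ≡ 773 (mod 1181).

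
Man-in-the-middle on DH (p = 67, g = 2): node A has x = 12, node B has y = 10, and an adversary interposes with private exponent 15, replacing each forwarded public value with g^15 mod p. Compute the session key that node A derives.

Node A receives an adversary's public value M = 2^15 mod 67 instead of the honest one.
2^1 ≡ 2 (mod 67)
2^2 = (2^1)^2 ≡ 2^2 = 4 ≡ 4 (mod 67)
2^4 = (2^2)^2 ≡ 4^2 = 16 ≡ 16 (mod 67)
2^8 = (2^4)^2 ≡ 16^2 = 256 ≡ 55 (mod 67)
2^15 = 2^8 · 2^4 · 2^2 · 2^1 ≡ 55 · 16 · 4 · 2 ≡ 5 (mod 67).
So M = 5. Node A computes K = M^12 mod 67.
5^1 ≡ 5 (mod 67)
5^2 = (5^1)^2 ≡ 5^2 = 25 ≡ 25 (mod 67)
5^4 = (5^2)^2 ≡ 25^2 = 625 ≡ 22 (mod 67)
5^8 = (5^4)^2 ≡ 22^2 = 484 ≡ 15 (mod 67)
5^12 = 5^8 · 5^4 ≡ 15 · 22 ≡ 62 (mod 67).

62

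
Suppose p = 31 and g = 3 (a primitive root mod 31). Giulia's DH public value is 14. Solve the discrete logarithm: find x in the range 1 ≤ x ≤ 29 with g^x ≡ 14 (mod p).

Try successive powers of 3 modulo 31:
3^1 ≡ 3
3^2 ≡ 9
3^3 ≡ 27
3^4 ≡ 19
3^5 ≡ 26
3^6 ≡ 16
3^7 ≡ 17
3^8 ≡ 20
3^9 ≡ 29
3^10 ≡ 25
3^11 ≡ 13
3^12 ≡ 8
3^13 ≡ 24
3^14 ≡ 10
3^15 ≡ 30
3^16 ≡ 28
3^17 ≡ 22
3^18 ≡ 4
3^19 ≡ 12
3^20 ≡ 5
3^21 ≡ 15
3^22 ≡ 14
Found: x = 22.

22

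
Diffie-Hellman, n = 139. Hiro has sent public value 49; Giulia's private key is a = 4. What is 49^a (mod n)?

Shared key K = 49^4 mod 139.
49^1 ≡ 49 (mod 139)
49^2 = (49^1)^2 ≡ 49^2 = 2401 ≡ 38 (mod 139)
49^4 = (49^2)^2 ≡ 38^2 = 1444 ≡ 54 (mod 139)

54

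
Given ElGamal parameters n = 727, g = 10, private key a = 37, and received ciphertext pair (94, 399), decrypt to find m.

Shared mask s = c₁^a mod n = 94^37 mod 727.
94^1 ≡ 94 (mod 727)
94^2 = (94^1)^2 ≡ 94^2 = 8836 ≡ 112 (mod 727)
94^4 = (94^2)^2 ≡ 112^2 = 12544 ≡ 185 (mod 727)
94^8 = (94^4)^2 ≡ 185^2 = 34225 ≡ 56 (mod 727)
94^16 = (94^8)^2 ≡ 56^2 = 3136 ≡ 228 (mod 727)
94^32 = (94^16)^2 ≡ 228^2 = 51984 ≡ 367 (mod 727)
94^37 = 94^32 · 94^4 · 94^1 ≡ 367 · 185 · 94 ≡ 524 (mod 727).
So s = 524; s⁻¹ ≡ 573 (mod 727).
m = c₂ · s⁻¹ mod 727 = 399 · 573 mod 727 = 349.

349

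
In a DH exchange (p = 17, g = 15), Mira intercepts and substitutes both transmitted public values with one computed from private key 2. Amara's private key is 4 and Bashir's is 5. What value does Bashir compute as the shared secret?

4

Bashir receives Mira's public value M = 15^2 mod 17 instead of the honest one.
15^1 ≡ 15 (mod 17)
15^2 = (15^1)^2 ≡ 15^2 = 225 ≡ 4 (mod 17)
So M = 4. Bashir computes K = M^5 mod 17.
4^1 ≡ 4 (mod 17)
4^2 = (4^1)^2 ≡ 4^2 = 16 ≡ 16 (mod 17)
4^4 = (4^2)^2 ≡ 16^2 = 256 ≡ 1 (mod 17)
4^5 = 4^4 · 4^1 ≡ 1 · 4 ≡ 4 (mod 17).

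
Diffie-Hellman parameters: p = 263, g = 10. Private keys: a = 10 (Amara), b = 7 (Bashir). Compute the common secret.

Amara sends A = g^a mod p = 10^10 mod 263.
10^1 ≡ 10 (mod 263)
10^2 = (10^1)^2 ≡ 10^2 = 100 ≡ 100 (mod 263)
10^4 = (10^2)^2 ≡ 100^2 = 10000 ≡ 6 (mod 263)
10^8 = (10^4)^2 ≡ 6^2 = 36 ≡ 36 (mod 263)
10^10 = 10^8 · 10^2 ≡ 36 · 100 ≡ 181 (mod 263).
So A = 181. Bashir then computes K = A^b mod p = 181^7 mod 263.
181^1 ≡ 181 (mod 263)
181^2 = (181^1)^2 ≡ 181^2 = 32761 ≡ 149 (mod 263)
181^4 = (181^2)^2 ≡ 149^2 = 22201 ≡ 109 (mod 263)
181^7 = 181^4 · 181^2 · 181^1 ≡ 109 · 149 · 181 ≡ 70 (mod 263).

70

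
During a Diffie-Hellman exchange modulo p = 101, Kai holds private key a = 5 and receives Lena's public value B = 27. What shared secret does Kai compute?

39

Shared key K = 27^5 mod 101.
27^1 ≡ 27 (mod 101)
27^2 = (27^1)^2 ≡ 27^2 = 729 ≡ 22 (mod 101)
27^4 = (27^2)^2 ≡ 22^2 = 484 ≡ 80 (mod 101)
27^5 = 27^4 · 27^1 ≡ 80 · 27 ≡ 39 (mod 101).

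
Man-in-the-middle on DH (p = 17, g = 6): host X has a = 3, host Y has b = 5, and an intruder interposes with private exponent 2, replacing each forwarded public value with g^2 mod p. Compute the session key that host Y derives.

15

Host Y receives an intruder's public value M = 6^2 mod 17 instead of the honest one.
6^1 ≡ 6 (mod 17)
6^2 = (6^1)^2 ≡ 6^2 = 36 ≡ 2 (mod 17)
So M = 2. Host Y computes K = M^5 mod 17.
2^1 ≡ 2 (mod 17)
2^2 = (2^1)^2 ≡ 2^2 = 4 ≡ 4 (mod 17)
2^4 = (2^2)^2 ≡ 4^2 = 16 ≡ 16 (mod 17)
2^5 = 2^4 · 2^1 ≡ 16 · 2 ≡ 15 (mod 17).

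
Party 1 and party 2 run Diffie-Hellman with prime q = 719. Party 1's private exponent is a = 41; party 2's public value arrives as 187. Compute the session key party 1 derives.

Shared key K = 187^41 mod 719.
187^1 ≡ 187 (mod 719)
187^2 = (187^1)^2 ≡ 187^2 = 34969 ≡ 457 (mod 719)
187^4 = (187^2)^2 ≡ 457^2 = 208849 ≡ 339 (mod 719)
187^8 = (187^4)^2 ≡ 339^2 = 114921 ≡ 600 (mod 719)
187^16 = (187^8)^2 ≡ 600^2 = 360000 ≡ 500 (mod 719)
187^32 = (187^16)^2 ≡ 500^2 = 250000 ≡ 507 (mod 719)
187^41 = 187^32 · 187^8 · 187^1 ≡ 507 · 600 · 187 ≡ 277 (mod 719).

277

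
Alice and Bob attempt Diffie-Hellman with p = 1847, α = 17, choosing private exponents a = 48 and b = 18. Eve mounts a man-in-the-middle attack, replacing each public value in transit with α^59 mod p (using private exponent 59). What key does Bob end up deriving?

725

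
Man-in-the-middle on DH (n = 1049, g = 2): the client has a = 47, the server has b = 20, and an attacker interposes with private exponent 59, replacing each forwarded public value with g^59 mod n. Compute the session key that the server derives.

The server receives an attacker's public value M = 2^59 mod 1049 instead of the honest one.
2^1 ≡ 2 (mod 1049)
2^2 = (2^1)^2 ≡ 2^2 = 4 ≡ 4 (mod 1049)
2^4 = (2^2)^2 ≡ 4^2 = 16 ≡ 16 (mod 1049)
2^8 = (2^4)^2 ≡ 16^2 = 256 ≡ 256 (mod 1049)
2^16 = (2^8)^2 ≡ 256^2 = 65536 ≡ 498 (mod 1049)
2^32 = (2^16)^2 ≡ 498^2 = 248004 ≡ 440 (mod 1049)
2^59 = 2^32 · 2^16 · 2^8 · 2^2 · 2^1 ≡ 440 · 498 · 256 · 4 · 2 ≡ 805 (mod 1049).
So M = 805. The server computes K = M^20 mod 1049.
805^1 ≡ 805 (mod 1049)
805^2 = (805^1)^2 ≡ 805^2 = 648025 ≡ 792 (mod 1049)
805^4 = (805^2)^2 ≡ 792^2 = 627264 ≡ 1011 (mod 1049)
805^8 = (805^4)^2 ≡ 1011^2 = 1022121 ≡ 395 (mod 1049)
805^16 = (805^8)^2 ≡ 395^2 = 156025 ≡ 773 (mod 1049)
805^20 = 805^16 · 805^4 ≡ 773 · 1011 ≡ 1047 (mod 1049).

1047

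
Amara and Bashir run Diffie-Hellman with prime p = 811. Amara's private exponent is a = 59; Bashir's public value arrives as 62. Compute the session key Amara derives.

145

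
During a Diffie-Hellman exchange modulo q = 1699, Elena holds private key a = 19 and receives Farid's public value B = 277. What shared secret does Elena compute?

129

Shared key K = 277^19 mod 1699.
277^1 ≡ 277 (mod 1699)
277^2 = (277^1)^2 ≡ 277^2 = 76729 ≡ 274 (mod 1699)
277^4 = (277^2)^2 ≡ 274^2 = 75076 ≡ 320 (mod 1699)
277^8 = (277^4)^2 ≡ 320^2 = 102400 ≡ 460 (mod 1699)
277^16 = (277^8)^2 ≡ 460^2 = 211600 ≡ 924 (mod 1699)
277^19 = 277^16 · 277^2 · 277^1 ≡ 924 · 274 · 277 ≡ 129 (mod 1699).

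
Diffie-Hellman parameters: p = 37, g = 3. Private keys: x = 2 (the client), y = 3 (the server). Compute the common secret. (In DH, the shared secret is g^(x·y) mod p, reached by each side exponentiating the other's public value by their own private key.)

The server sends B = g^y mod p = 3^3 mod 37.
3^1 ≡ 3 (mod 37)
3^2 = (3^1)^2 ≡ 3^2 = 9 ≡ 9 (mod 37)
3^3 = 3^2 · 3^1 ≡ 9 · 3 ≡ 27 (mod 37).
So B = 27. The client then computes K = B^x mod p = 27^2 mod 37.
27^1 ≡ 27 (mod 37)
27^2 = (27^1)^2 ≡ 27^2 = 729 ≡ 26 (mod 37)

26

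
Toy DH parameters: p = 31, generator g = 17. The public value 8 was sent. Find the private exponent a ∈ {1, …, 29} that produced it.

6

Try successive powers of 17 modulo 31:
17^1 ≡ 17
17^2 ≡ 10
17^3 ≡ 15
17^4 ≡ 7
17^5 ≡ 26
17^6 ≡ 8
Found: a = 6.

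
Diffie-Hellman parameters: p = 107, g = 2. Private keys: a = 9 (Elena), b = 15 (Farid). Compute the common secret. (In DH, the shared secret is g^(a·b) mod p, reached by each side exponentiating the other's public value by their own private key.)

17

Farid sends B = g^b mod p = 2^15 mod 107.
2^1 ≡ 2 (mod 107)
2^2 = (2^1)^2 ≡ 2^2 = 4 ≡ 4 (mod 107)
2^4 = (2^2)^2 ≡ 4^2 = 16 ≡ 16 (mod 107)
2^8 = (2^4)^2 ≡ 16^2 = 256 ≡ 42 (mod 107)
2^15 = 2^8 · 2^4 · 2^2 · 2^1 ≡ 42 · 16 · 4 · 2 ≡ 26 (mod 107).
So B = 26. Elena then computes K = B^a mod p = 26^9 mod 107.
26^1 ≡ 26 (mod 107)
26^2 = (26^1)^2 ≡ 26^2 = 676 ≡ 34 (mod 107)
26^4 = (26^2)^2 ≡ 34^2 = 1156 ≡ 86 (mod 107)
26^8 = (26^4)^2 ≡ 86^2 = 7396 ≡ 13 (mod 107)
26^9 = 26^8 · 26^1 ≡ 13 · 26 ≡ 17 (mod 107).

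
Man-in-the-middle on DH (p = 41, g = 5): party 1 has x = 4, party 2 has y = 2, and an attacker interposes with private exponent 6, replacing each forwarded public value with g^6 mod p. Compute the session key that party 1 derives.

Party 1 receives an attacker's public value M = 5^6 mod 41 instead of the honest one.
5^1 ≡ 5 (mod 41)
5^2 = (5^1)^2 ≡ 5^2 = 25 ≡ 25 (mod 41)
5^4 = (5^2)^2 ≡ 25^2 = 625 ≡ 10 (mod 41)
5^6 = 5^4 · 5^2 ≡ 10 · 25 ≡ 4 (mod 41).
So M = 4. Party 1 computes K = M^4 mod 41.
4^1 ≡ 4 (mod 41)
4^2 = (4^1)^2 ≡ 4^2 = 16 ≡ 16 (mod 41)
4^4 = (4^2)^2 ≡ 16^2 = 256 ≡ 10 (mod 41)

10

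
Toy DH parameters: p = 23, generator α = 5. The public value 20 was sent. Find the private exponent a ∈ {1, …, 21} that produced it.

5

Try successive powers of 5 modulo 23:
5^1 ≡ 5
5^2 ≡ 2
5^3 ≡ 10
5^4 ≡ 4
5^5 ≡ 20
Found: a = 5.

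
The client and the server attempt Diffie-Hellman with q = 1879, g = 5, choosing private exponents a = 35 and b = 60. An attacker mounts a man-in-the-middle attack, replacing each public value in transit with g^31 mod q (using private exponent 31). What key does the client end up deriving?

The client receives an attacker's public value M = 5^31 mod 1879 instead of the honest one.
5^1 ≡ 5 (mod 1879)
5^2 = (5^1)^2 ≡ 5^2 = 25 ≡ 25 (mod 1879)
5^4 = (5^2)^2 ≡ 25^2 = 625 ≡ 625 (mod 1879)
5^8 = (5^4)^2 ≡ 625^2 = 390625 ≡ 1672 (mod 1879)
5^16 = (5^8)^2 ≡ 1672^2 = 2795584 ≡ 1511 (mod 1879)
5^31 = 5^16 · 5^8 · 5^4 · 5^2 · 5^1 ≡ 1511 · 1672 · 625 · 25 · 5 ≡ 403 (mod 1879).
So M = 403. The client computes K = M^35 mod 1879.
403^1 ≡ 403 (mod 1879)
403^2 = (403^1)^2 ≡ 403^2 = 162409 ≡ 815 (mod 1879)
403^4 = (403^2)^2 ≡ 815^2 = 664225 ≡ 938 (mod 1879)
403^8 = (403^4)^2 ≡ 938^2 = 879844 ≡ 472 (mod 1879)
403^16 = (403^8)^2 ≡ 472^2 = 222784 ≡ 1062 (mod 1879)
403^32 = (403^16)^2 ≡ 1062^2 = 1127844 ≡ 444 (mod 1879)
403^35 = 403^32 · 403^2 · 403^1 ≡ 444 · 815 · 403 ≡ 390 (mod 1879).

390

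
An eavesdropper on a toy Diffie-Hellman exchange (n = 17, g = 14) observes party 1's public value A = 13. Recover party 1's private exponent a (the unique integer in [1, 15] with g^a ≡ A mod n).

Try successive powers of 14 modulo 17:
14^1 ≡ 14
14^2 ≡ 9
14^3 ≡ 7
14^4 ≡ 13
Found: a = 4.

4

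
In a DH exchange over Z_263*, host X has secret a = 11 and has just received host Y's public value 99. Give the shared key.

Shared key K = 99^11 mod 263.
99^1 ≡ 99 (mod 263)
99^2 = (99^1)^2 ≡ 99^2 = 9801 ≡ 70 (mod 263)
99^4 = (99^2)^2 ≡ 70^2 = 4900 ≡ 166 (mod 263)
99^8 = (99^4)^2 ≡ 166^2 = 27556 ≡ 204 (mod 263)
99^11 = 99^8 · 99^2 · 99^1 ≡ 204 · 70 · 99 ≡ 95 (mod 263).

95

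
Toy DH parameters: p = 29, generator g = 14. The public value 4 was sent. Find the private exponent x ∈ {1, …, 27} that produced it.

26

Try successive powers of 14 modulo 29:
14^1 ≡ 14
14^2 ≡ 22
14^3 ≡ 18
14^4 ≡ 20
14^5 ≡ 19
14^6 ≡ 5
14^7 ≡ 12
14^8 ≡ 23
14^9 ≡ 3
14^10 ≡ 13
14^11 ≡ 8
14^12 ≡ 25
14^13 ≡ 2
14^14 ≡ 28
14^15 ≡ 15
14^16 ≡ 7
14^17 ≡ 11
14^18 ≡ 9
14^19 ≡ 10
14^20 ≡ 24
14^21 ≡ 17
14^22 ≡ 6
14^23 ≡ 26
14^24 ≡ 16
14^25 ≡ 21
14^26 ≡ 4
Found: x = 26.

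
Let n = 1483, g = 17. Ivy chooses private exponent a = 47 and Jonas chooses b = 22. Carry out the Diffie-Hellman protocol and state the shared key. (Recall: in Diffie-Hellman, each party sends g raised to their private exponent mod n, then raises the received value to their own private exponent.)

918

Ivy sends A = g^a mod n = 17^47 mod 1483.
17^1 ≡ 17 (mod 1483)
17^2 = (17^1)^2 ≡ 17^2 = 289 ≡ 289 (mod 1483)
17^4 = (17^2)^2 ≡ 289^2 = 83521 ≡ 473 (mod 1483)
17^8 = (17^4)^2 ≡ 473^2 = 223729 ≡ 1279 (mod 1483)
17^16 = (17^8)^2 ≡ 1279^2 = 1635841 ≡ 92 (mod 1483)
17^32 = (17^16)^2 ≡ 92^2 = 8464 ≡ 1049 (mod 1483)
17^47 = 17^32 · 17^8 · 17^4 · 17^2 · 17^1 ≡ 1049 · 1279 · 473 · 289 · 17 ≡ 879 (mod 1483).
So A = 879. Jonas then computes K = A^b mod n = 879^22 mod 1483.
879^1 ≡ 879 (mod 1483)
879^2 = (879^1)^2 ≡ 879^2 = 772641 ≡ 1481 (mod 1483)
879^4 = (879^2)^2 ≡ 1481^2 = 2193361 ≡ 4 (mod 1483)
879^8 = (879^4)^2 ≡ 4^2 = 16 ≡ 16 (mod 1483)
879^16 = (879^8)^2 ≡ 16^2 = 256 ≡ 256 (mod 1483)
879^22 = 879^16 · 879^4 · 879^2 ≡ 256 · 4 · 1481 ≡ 918 (mod 1483).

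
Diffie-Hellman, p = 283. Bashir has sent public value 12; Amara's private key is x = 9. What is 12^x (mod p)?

115

Shared key K = 12^9 mod 283.
12^1 ≡ 12 (mod 283)
12^2 = (12^1)^2 ≡ 12^2 = 144 ≡ 144 (mod 283)
12^4 = (12^2)^2 ≡ 144^2 = 20736 ≡ 77 (mod 283)
12^8 = (12^4)^2 ≡ 77^2 = 5929 ≡ 269 (mod 283)
12^9 = 12^8 · 12^1 ≡ 269 · 12 ≡ 115 (mod 283).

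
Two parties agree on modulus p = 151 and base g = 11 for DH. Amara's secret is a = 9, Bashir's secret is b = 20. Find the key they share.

64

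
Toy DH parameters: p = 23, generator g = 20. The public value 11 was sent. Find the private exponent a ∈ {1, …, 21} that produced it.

Try successive powers of 20 modulo 23:
20^1 ≡ 20
20^2 ≡ 9
20^3 ≡ 19
20^4 ≡ 12
20^5 ≡ 10
20^6 ≡ 16
20^7 ≡ 21
20^8 ≡ 6
20^9 ≡ 5
20^10 ≡ 8
20^11 ≡ 22
20^12 ≡ 3
20^13 ≡ 14
20^14 ≡ 4
20^15 ≡ 11
Found: a = 15.

15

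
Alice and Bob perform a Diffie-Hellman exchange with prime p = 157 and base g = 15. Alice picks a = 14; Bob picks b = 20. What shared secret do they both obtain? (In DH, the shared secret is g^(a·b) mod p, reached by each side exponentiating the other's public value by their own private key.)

52

Alice sends A = g^a mod p = 15^14 mod 157.
15^1 ≡ 15 (mod 157)
15^2 = (15^1)^2 ≡ 15^2 = 225 ≡ 68 (mod 157)
15^4 = (15^2)^2 ≡ 68^2 = 4624 ≡ 71 (mod 157)
15^8 = (15^4)^2 ≡ 71^2 = 5041 ≡ 17 (mod 157)
15^14 = 15^8 · 15^4 · 15^2 ≡ 17 · 71 · 68 ≡ 122 (mod 157).
So A = 122. Bob then computes K = A^b mod p = 122^20 mod 157.
122^1 ≡ 122 (mod 157)
122^2 = (122^1)^2 ≡ 122^2 = 14884 ≡ 126 (mod 157)
122^4 = (122^2)^2 ≡ 126^2 = 15876 ≡ 19 (mod 157)
122^8 = (122^4)^2 ≡ 19^2 = 361 ≡ 47 (mod 157)
122^16 = (122^8)^2 ≡ 47^2 = 2209 ≡ 11 (mod 157)
122^20 = 122^16 · 122^4 ≡ 11 · 19 ≡ 52 (mod 157).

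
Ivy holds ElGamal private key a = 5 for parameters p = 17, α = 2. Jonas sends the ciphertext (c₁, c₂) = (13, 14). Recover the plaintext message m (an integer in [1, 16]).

Shared mask s = c₁^a mod p = 13^5 mod 17.
13^1 ≡ 13 (mod 17)
13^2 = (13^1)^2 ≡ 13^2 = 169 ≡ 16 (mod 17)
13^4 = (13^2)^2 ≡ 16^2 = 256 ≡ 1 (mod 17)
13^5 = 13^4 · 13^1 ≡ 1 · 13 ≡ 13 (mod 17).
So s = 13; s⁻¹ ≡ 4 (mod 17).
m = c₂ · s⁻¹ mod 17 = 14 · 4 mod 17 = 5.

5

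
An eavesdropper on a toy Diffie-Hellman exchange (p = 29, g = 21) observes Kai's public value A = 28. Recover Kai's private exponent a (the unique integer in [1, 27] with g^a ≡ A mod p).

Try successive powers of 21 modulo 29:
21^1 ≡ 21
21^2 ≡ 6
21^3 ≡ 10
21^4 ≡ 7
21^5 ≡ 2
21^6 ≡ 13
21^7 ≡ 12
21^8 ≡ 20
21^9 ≡ 14
21^10 ≡ 4
21^11 ≡ 26
21^12 ≡ 24
21^13 ≡ 11
21^14 ≡ 28
Found: a = 14.

14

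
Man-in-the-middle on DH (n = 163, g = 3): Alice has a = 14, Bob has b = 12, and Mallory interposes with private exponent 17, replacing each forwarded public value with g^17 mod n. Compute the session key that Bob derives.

Bob receives Mallory's public value M = 3^17 mod 163 instead of the honest one.
3^1 ≡ 3 (mod 163)
3^2 = (3^1)^2 ≡ 3^2 = 9 ≡ 9 (mod 163)
3^4 = (3^2)^2 ≡ 9^2 = 81 ≡ 81 (mod 163)
3^8 = (3^4)^2 ≡ 81^2 = 6561 ≡ 41 (mod 163)
3^16 = (3^8)^2 ≡ 41^2 = 1681 ≡ 51 (mod 163)
3^17 = 3^16 · 3^1 ≡ 51 · 3 ≡ 153 (mod 163).
So M = 153. Bob computes K = M^12 mod 163.
153^1 ≡ 153 (mod 163)
153^2 = (153^1)^2 ≡ 153^2 = 23409 ≡ 100 (mod 163)
153^4 = (153^2)^2 ≡ 100^2 = 10000 ≡ 57 (mod 163)
153^8 = (153^4)^2 ≡ 57^2 = 3249 ≡ 152 (mod 163)
153^12 = 153^8 · 153^4 ≡ 152 · 57 ≡ 25 (mod 163).

25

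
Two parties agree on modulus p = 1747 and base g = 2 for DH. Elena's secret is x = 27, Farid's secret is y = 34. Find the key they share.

698

Farid sends B = g^y mod p = 2^34 mod 1747.
2^1 ≡ 2 (mod 1747)
2^2 = (2^1)^2 ≡ 2^2 = 4 ≡ 4 (mod 1747)
2^4 = (2^2)^2 ≡ 4^2 = 16 ≡ 16 (mod 1747)
2^8 = (2^4)^2 ≡ 16^2 = 256 ≡ 256 (mod 1747)
2^16 = (2^8)^2 ≡ 256^2 = 65536 ≡ 897 (mod 1747)
2^32 = (2^16)^2 ≡ 897^2 = 804609 ≡ 989 (mod 1747)
2^34 = 2^32 · 2^2 ≡ 989 · 4 ≡ 462 (mod 1747).
So B = 462. Elena then computes K = B^x mod p = 462^27 mod 1747.
462^1 ≡ 462 (mod 1747)
462^2 = (462^1)^2 ≡ 462^2 = 213444 ≡ 310 (mod 1747)
462^4 = (462^2)^2 ≡ 310^2 = 96100 ≡ 15 (mod 1747)
462^8 = (462^4)^2 ≡ 15^2 = 225 ≡ 225 (mod 1747)
462^16 = (462^8)^2 ≡ 225^2 = 50625 ≡ 1709 (mod 1747)
462^27 = 462^16 · 462^8 · 462^2 · 462^1 ≡ 1709 · 225 · 310 · 462 ≡ 698 (mod 1747).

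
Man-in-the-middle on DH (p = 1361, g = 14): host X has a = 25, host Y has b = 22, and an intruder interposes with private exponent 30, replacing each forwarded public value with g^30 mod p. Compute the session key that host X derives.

Host X receives an intruder's public value M = 14^30 mod 1361 instead of the honest one.
14^1 ≡ 14 (mod 1361)
14^2 = (14^1)^2 ≡ 14^2 = 196 ≡ 196 (mod 1361)
14^4 = (14^2)^2 ≡ 196^2 = 38416 ≡ 308 (mod 1361)
14^8 = (14^4)^2 ≡ 308^2 = 94864 ≡ 955 (mod 1361)
14^16 = (14^8)^2 ≡ 955^2 = 912025 ≡ 155 (mod 1361)
14^30 = 14^16 · 14^8 · 14^4 · 14^2 ≡ 155 · 955 · 308 · 196 ≡ 1060 (mod 1361).
So M = 1060. Host X computes K = M^25 mod 1361.
1060^1 ≡ 1060 (mod 1361)
1060^2 = (1060^1)^2 ≡ 1060^2 = 1123600 ≡ 775 (mod 1361)
1060^4 = (1060^2)^2 ≡ 775^2 = 600625 ≡ 424 (mod 1361)
1060^8 = (1060^4)^2 ≡ 424^2 = 179776 ≡ 124 (mod 1361)
1060^16 = (1060^8)^2 ≡ 124^2 = 15376 ≡ 405 (mod 1361)
1060^25 = 1060^16 · 1060^8 · 1060^1 ≡ 405 · 124 · 1060 ≡ 407 (mod 1361).

407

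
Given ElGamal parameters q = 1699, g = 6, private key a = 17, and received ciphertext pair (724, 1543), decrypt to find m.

37

Shared mask s = c₁^a mod q = 724^17 mod 1699.
724^1 ≡ 724 (mod 1699)
724^2 = (724^1)^2 ≡ 724^2 = 524176 ≡ 884 (mod 1699)
724^4 = (724^2)^2 ≡ 884^2 = 781456 ≡ 1615 (mod 1699)
724^8 = (724^4)^2 ≡ 1615^2 = 2608225 ≡ 260 (mod 1699)
724^16 = (724^8)^2 ≡ 260^2 = 67600 ≡ 1339 (mod 1699)
724^17 = 724^16 · 724^1 ≡ 1339 · 724 ≡ 1006 (mod 1699).
So s = 1006; s⁻¹ ≡ 76 (mod 1699).
m = c₂ · s⁻¹ mod 1699 = 1543 · 76 mod 1699 = 37.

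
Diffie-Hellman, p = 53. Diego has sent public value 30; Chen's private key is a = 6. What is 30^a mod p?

Shared key K = 30^6 mod 53.
30^1 ≡ 30 (mod 53)
30^2 = (30^1)^2 ≡ 30^2 = 900 ≡ 52 (mod 53)
30^4 = (30^2)^2 ≡ 52^2 = 2704 ≡ 1 (mod 53)
30^6 = 30^4 · 30^2 ≡ 1 · 52 ≡ 52 (mod 53).

52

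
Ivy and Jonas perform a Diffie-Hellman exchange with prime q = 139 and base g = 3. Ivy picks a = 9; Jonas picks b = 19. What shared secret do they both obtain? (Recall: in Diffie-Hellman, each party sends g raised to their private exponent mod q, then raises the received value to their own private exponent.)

133

Jonas sends B = g^b mod q = 3^19 mod 139.
3^1 ≡ 3 (mod 139)
3^2 = (3^1)^2 ≡ 3^2 = 9 ≡ 9 (mod 139)
3^4 = (3^2)^2 ≡ 9^2 = 81 ≡ 81 (mod 139)
3^8 = (3^4)^2 ≡ 81^2 = 6561 ≡ 28 (mod 139)
3^16 = (3^8)^2 ≡ 28^2 = 784 ≡ 89 (mod 139)
3^19 = 3^16 · 3^2 · 3^1 ≡ 89 · 9 · 3 ≡ 40 (mod 139).
So B = 40. Ivy then computes K = B^a mod q = 40^9 mod 139.
40^1 ≡ 40 (mod 139)
40^2 = (40^1)^2 ≡ 40^2 = 1600 ≡ 71 (mod 139)
40^4 = (40^2)^2 ≡ 71^2 = 5041 ≡ 37 (mod 139)
40^8 = (40^4)^2 ≡ 37^2 = 1369 ≡ 118 (mod 139)
40^9 = 40^8 · 40^1 ≡ 118 · 40 ≡ 133 (mod 139).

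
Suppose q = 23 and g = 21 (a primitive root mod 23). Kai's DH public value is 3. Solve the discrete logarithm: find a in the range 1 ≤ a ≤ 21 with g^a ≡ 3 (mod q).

8

Try successive powers of 21 modulo 23:
21^1 ≡ 21
21^2 ≡ 4
21^3 ≡ 15
21^4 ≡ 16
21^5 ≡ 14
21^6 ≡ 18
21^7 ≡ 10
21^8 ≡ 3
Found: a = 8.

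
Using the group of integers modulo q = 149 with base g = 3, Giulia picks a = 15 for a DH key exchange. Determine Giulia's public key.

58

Public value = 3^15 mod 149.
3^1 ≡ 3 (mod 149)
3^2 = (3^1)^2 ≡ 3^2 = 9 ≡ 9 (mod 149)
3^4 = (3^2)^2 ≡ 9^2 = 81 ≡ 81 (mod 149)
3^8 = (3^4)^2 ≡ 81^2 = 6561 ≡ 5 (mod 149)
3^15 = 3^8 · 3^4 · 3^2 · 3^1 ≡ 5 · 81 · 9 · 3 ≡ 58 (mod 149).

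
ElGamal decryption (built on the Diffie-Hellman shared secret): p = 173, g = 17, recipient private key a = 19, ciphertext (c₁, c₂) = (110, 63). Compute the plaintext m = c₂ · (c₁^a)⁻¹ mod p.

Shared mask s = c₁^a mod p = 110^19 mod 173.
110^1 ≡ 110 (mod 173)
110^2 = (110^1)^2 ≡ 110^2 = 12100 ≡ 163 (mod 173)
110^4 = (110^2)^2 ≡ 163^2 = 26569 ≡ 100 (mod 173)
110^8 = (110^4)^2 ≡ 100^2 = 10000 ≡ 139 (mod 173)
110^16 = (110^8)^2 ≡ 139^2 = 19321 ≡ 118 (mod 173)
110^19 = 110^16 · 110^2 · 110^1 ≡ 118 · 163 · 110 ≡ 123 (mod 173).
So s = 123; s⁻¹ ≡ 128 (mod 173).
m = c₂ · s⁻¹ mod 173 = 63 · 128 mod 173 = 106.

106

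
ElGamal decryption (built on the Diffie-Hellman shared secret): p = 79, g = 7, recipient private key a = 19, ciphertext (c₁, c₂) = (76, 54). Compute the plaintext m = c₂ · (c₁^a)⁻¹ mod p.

69

Shared mask s = c₁^a mod p = 76^19 mod 79.
76^1 ≡ 76 (mod 79)
76^2 = (76^1)^2 ≡ 76^2 = 5776 ≡ 9 (mod 79)
76^4 = (76^2)^2 ≡ 9^2 = 81 ≡ 2 (mod 79)
76^8 = (76^4)^2 ≡ 2^2 = 4 ≡ 4 (mod 79)
76^16 = (76^8)^2 ≡ 4^2 = 16 ≡ 16 (mod 79)
76^19 = 76^16 · 76^2 · 76^1 ≡ 16 · 9 · 76 ≡ 42 (mod 79).
So s = 42; s⁻¹ ≡ 32 (mod 79).
m = c₂ · s⁻¹ mod 79 = 54 · 32 mod 79 = 69.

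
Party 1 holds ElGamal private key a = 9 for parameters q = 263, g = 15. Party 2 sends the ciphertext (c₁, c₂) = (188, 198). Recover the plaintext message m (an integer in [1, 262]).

20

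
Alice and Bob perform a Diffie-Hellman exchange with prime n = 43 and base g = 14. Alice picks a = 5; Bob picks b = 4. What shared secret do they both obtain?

Bob sends B = g^b mod n = 14^4 mod 43.
14^1 ≡ 14 (mod 43)
14^2 = (14^1)^2 ≡ 14^2 = 196 ≡ 24 (mod 43)
14^4 = (14^2)^2 ≡ 24^2 = 576 ≡ 17 (mod 43)
So B = 17. Alice then computes K = B^a mod n = 17^5 mod 43.
17^1 ≡ 17 (mod 43)
17^2 = (17^1)^2 ≡ 17^2 = 289 ≡ 31 (mod 43)
17^4 = (17^2)^2 ≡ 31^2 = 961 ≡ 15 (mod 43)
17^5 = 17^4 · 17^1 ≡ 15 · 17 ≡ 40 (mod 43).

40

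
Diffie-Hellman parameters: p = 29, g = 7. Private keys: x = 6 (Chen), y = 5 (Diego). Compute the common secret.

Chen sends A = g^x mod p = 7^6 mod 29.
7^1 ≡ 7 (mod 29)
7^2 = (7^1)^2 ≡ 7^2 = 49 ≡ 20 (mod 29)
7^4 = (7^2)^2 ≡ 20^2 = 400 ≡ 23 (mod 29)
7^6 = 7^4 · 7^2 ≡ 23 · 20 ≡ 25 (mod 29).
So A = 25. Diego then computes K = A^y mod p = 25^5 mod 29.
25^1 ≡ 25 (mod 29)
25^2 = (25^1)^2 ≡ 25^2 = 625 ≡ 16 (mod 29)
25^4 = (25^2)^2 ≡ 16^2 = 256 ≡ 24 (mod 29)
25^5 = 25^4 · 25^1 ≡ 24 · 25 ≡ 20 (mod 29).

20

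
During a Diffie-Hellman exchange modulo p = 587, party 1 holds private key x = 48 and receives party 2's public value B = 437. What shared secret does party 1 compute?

12

Shared key K = 437^48 mod 587.
437^1 ≡ 437 (mod 587)
437^2 = (437^1)^2 ≡ 437^2 = 190969 ≡ 194 (mod 587)
437^4 = (437^2)^2 ≡ 194^2 = 37636 ≡ 68 (mod 587)
437^8 = (437^4)^2 ≡ 68^2 = 4624 ≡ 515 (mod 587)
437^16 = (437^8)^2 ≡ 515^2 = 265225 ≡ 488 (mod 587)
437^32 = (437^16)^2 ≡ 488^2 = 238144 ≡ 409 (mod 587)
437^48 = 437^32 · 437^16 ≡ 409 · 488 ≡ 12 (mod 587).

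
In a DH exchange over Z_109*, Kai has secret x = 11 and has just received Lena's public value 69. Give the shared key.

62

Shared key K = 69^11 mod 109.
69^1 ≡ 69 (mod 109)
69^2 = (69^1)^2 ≡ 69^2 = 4761 ≡ 74 (mod 109)
69^4 = (69^2)^2 ≡ 74^2 = 5476 ≡ 26 (mod 109)
69^8 = (69^4)^2 ≡ 26^2 = 676 ≡ 22 (mod 109)
69^11 = 69^8 · 69^2 · 69^1 ≡ 22 · 74 · 69 ≡ 62 (mod 109).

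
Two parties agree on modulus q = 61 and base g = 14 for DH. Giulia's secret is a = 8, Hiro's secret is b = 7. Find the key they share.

13

Hiro sends B = g^b mod q = 14^7 mod 61.
14^1 ≡ 14 (mod 61)
14^2 = (14^1)^2 ≡ 14^2 = 196 ≡ 13 (mod 61)
14^4 = (14^2)^2 ≡ 13^2 = 169 ≡ 47 (mod 61)
14^7 = 14^4 · 14^2 · 14^1 ≡ 47 · 13 · 14 ≡ 14 (mod 61).
So B = 14. Giulia then computes K = B^a mod q = 14^8 mod 61.
14^1 ≡ 14 (mod 61)
14^2 = (14^1)^2 ≡ 14^2 = 196 ≡ 13 (mod 61)
14^4 = (14^2)^2 ≡ 13^2 = 169 ≡ 47 (mod 61)
14^8 = (14^4)^2 ≡ 47^2 = 2209 ≡ 13 (mod 61)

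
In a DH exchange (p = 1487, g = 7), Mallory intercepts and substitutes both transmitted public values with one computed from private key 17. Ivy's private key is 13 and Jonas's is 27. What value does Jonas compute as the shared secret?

760

Jonas receives Mallory's public value M = 7^17 mod 1487 instead of the honest one.
7^1 ≡ 7 (mod 1487)
7^2 = (7^1)^2 ≡ 7^2 = 49 ≡ 49 (mod 1487)
7^4 = (7^2)^2 ≡ 49^2 = 2401 ≡ 914 (mod 1487)
7^8 = (7^4)^2 ≡ 914^2 = 835396 ≡ 1189 (mod 1487)
7^16 = (7^8)^2 ≡ 1189^2 = 1413721 ≡ 1071 (mod 1487)
7^17 = 7^16 · 7^1 ≡ 1071 · 7 ≡ 62 (mod 1487).
So M = 62. Jonas computes K = M^27 mod 1487.
62^1 ≡ 62 (mod 1487)
62^2 = (62^1)^2 ≡ 62^2 = 3844 ≡ 870 (mod 1487)
62^4 = (62^2)^2 ≡ 870^2 = 756900 ≡ 17 (mod 1487)
62^8 = (62^4)^2 ≡ 17^2 = 289 ≡ 289 (mod 1487)
62^16 = (62^8)^2 ≡ 289^2 = 83521 ≡ 249 (mod 1487)
62^27 = 62^16 · 62^8 · 62^2 · 62^1 ≡ 249 · 289 · 870 · 62 ≡ 760 (mod 1487).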